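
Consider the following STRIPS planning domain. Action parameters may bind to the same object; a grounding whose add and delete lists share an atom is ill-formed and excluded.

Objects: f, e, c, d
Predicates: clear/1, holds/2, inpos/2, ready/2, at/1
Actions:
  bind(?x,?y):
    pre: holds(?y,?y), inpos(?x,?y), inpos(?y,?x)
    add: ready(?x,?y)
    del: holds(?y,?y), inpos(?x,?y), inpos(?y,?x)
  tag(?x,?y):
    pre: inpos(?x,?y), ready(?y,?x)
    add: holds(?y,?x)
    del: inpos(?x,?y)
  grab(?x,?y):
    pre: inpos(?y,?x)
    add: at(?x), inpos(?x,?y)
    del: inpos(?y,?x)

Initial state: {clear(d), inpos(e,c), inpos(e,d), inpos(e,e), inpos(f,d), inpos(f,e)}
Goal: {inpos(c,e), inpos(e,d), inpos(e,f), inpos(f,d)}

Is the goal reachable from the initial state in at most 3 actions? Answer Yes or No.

Yes

1. grab(e,f)  →  {at(e), clear(d), inpos(e,c), inpos(e,d), inpos(e,e), inpos(e,f), inpos(f,d)}
2. grab(c,e)  →  {at(c), at(e), clear(d), inpos(c,e), inpos(e,d), inpos(e,e), inpos(e,f), inpos(f,d)}
optimal plan length = 2; 2 ≤ 3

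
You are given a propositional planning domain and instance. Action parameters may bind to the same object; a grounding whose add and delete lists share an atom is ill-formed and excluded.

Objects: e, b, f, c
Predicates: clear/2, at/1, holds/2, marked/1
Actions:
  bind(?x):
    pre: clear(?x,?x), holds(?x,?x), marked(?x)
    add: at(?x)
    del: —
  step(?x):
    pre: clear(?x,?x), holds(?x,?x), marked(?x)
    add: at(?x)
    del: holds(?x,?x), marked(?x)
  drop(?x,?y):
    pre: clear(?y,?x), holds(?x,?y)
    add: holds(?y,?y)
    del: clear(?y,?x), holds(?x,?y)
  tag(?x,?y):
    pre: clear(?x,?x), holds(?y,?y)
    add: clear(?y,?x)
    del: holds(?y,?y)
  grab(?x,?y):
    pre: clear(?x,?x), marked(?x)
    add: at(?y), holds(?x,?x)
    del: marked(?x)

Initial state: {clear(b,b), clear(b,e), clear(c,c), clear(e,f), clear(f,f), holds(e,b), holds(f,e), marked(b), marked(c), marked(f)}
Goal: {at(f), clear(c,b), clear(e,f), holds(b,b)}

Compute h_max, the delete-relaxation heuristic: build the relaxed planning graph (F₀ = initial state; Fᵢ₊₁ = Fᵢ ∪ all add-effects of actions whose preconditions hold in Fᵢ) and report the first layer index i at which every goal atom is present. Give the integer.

F0 = init (10 atoms)
F1 = F0 ∪ {at(b), at(c), at(e), at(f), holds(b,b), holds(c,c), holds(e,e), holds(f,f)}  (18 atoms)
F2 = F1 ∪ {clear(b,c), clear(b,f), clear(c,b), clear(c,f), clear(e,b), clear(e,c), clear(f,b), clear(f,c)}  (26 atoms)
goal ⊆ F2  ⇒  h_max = 2

2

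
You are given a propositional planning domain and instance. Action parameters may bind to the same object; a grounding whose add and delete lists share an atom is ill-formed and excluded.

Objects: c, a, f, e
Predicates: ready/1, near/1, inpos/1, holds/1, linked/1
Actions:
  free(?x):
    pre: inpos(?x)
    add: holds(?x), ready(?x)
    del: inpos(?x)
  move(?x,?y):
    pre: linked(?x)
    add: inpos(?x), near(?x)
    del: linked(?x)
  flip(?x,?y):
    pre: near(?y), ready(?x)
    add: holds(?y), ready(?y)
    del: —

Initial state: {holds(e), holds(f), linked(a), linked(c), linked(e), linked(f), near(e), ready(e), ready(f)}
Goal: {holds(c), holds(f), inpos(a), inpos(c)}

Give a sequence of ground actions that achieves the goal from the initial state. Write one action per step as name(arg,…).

move(c,c); move(a,c); flip(f,c)

1. move(c,c)  →  {holds(e), holds(f), inpos(c), linked(a), linked(e), linked(f), near(c), near(e), ready(e), ready(f)}
2. move(a,c)  →  {holds(e), holds(f), inpos(a), inpos(c), linked(e), linked(f), near(a), near(c), near(e), ready(e), ready(f)}
3. flip(f,c)  →  {holds(c), holds(e), holds(f), inpos(a), inpos(c), linked(e), linked(f), near(a), near(c), near(e), ready(c), ready(e), ready(f)}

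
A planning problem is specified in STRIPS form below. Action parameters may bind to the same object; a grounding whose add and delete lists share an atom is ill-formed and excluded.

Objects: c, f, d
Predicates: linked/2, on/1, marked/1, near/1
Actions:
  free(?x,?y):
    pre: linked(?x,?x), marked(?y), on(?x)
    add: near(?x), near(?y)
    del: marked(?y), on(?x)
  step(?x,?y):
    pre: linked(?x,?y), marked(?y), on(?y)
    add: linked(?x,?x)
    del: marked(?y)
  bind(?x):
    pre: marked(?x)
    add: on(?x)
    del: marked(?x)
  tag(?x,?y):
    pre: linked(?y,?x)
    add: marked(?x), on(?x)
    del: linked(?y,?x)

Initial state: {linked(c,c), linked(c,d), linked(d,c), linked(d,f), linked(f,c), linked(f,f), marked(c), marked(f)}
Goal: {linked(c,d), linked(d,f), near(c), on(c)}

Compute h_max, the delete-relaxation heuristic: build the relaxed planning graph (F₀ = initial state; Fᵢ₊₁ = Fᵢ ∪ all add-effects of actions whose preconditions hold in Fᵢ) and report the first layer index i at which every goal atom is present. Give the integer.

2

F0 = init (8 atoms)
F1 = F0 ∪ {marked(d), on(c), on(d), on(f)}  (12 atoms)
F2 = F1 ∪ {linked(d,d), near(c), near(d), near(f)}  (16 atoms)
goal ⊆ F2  ⇒  h_max = 2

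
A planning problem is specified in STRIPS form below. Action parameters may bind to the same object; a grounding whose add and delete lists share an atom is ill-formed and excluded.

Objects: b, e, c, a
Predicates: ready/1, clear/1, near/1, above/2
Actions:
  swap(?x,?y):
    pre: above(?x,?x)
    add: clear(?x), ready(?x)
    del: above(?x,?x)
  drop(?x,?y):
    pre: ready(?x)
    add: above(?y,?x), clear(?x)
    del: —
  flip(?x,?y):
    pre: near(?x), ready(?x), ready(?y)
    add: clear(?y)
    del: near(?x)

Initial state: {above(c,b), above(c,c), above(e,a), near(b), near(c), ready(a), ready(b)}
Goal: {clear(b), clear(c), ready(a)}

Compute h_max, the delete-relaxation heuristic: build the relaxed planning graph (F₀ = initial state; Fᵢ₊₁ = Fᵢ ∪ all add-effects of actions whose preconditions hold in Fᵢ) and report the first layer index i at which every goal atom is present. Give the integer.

1

F0 = init (7 atoms)
F1 = F0 ∪ {above(a,a), above(a,b), above(b,a), above(b,b), above(c,a), above(e,b), clear(a), clear(b), clear(c), ready(c)}  (17 atoms)
goal ⊆ F1  ⇒  h_max = 1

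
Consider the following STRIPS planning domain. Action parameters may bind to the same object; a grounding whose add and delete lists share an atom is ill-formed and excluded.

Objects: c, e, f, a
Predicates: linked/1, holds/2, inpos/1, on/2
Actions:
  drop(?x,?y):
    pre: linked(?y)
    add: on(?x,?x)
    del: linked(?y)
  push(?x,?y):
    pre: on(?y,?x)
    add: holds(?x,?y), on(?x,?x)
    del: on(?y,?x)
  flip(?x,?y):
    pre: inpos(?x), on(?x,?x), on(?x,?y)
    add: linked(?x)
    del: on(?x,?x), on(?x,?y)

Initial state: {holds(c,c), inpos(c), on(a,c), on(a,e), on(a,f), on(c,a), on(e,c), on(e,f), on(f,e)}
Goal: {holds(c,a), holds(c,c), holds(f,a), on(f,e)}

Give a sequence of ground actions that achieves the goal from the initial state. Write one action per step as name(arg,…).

1. push(c,a)  →  {holds(c,a), holds(c,c), inpos(c), on(a,e), on(a,f), on(c,a), on(c,c), on(e,c), on(e,f), on(f,e)}
2. push(f,a)  →  {holds(c,a), holds(c,c), holds(f,a), inpos(c), on(a,e), on(c,a), on(c,c), on(e,c), on(e,f), on(f,e), on(f,f)}

push(c,a); push(f,a)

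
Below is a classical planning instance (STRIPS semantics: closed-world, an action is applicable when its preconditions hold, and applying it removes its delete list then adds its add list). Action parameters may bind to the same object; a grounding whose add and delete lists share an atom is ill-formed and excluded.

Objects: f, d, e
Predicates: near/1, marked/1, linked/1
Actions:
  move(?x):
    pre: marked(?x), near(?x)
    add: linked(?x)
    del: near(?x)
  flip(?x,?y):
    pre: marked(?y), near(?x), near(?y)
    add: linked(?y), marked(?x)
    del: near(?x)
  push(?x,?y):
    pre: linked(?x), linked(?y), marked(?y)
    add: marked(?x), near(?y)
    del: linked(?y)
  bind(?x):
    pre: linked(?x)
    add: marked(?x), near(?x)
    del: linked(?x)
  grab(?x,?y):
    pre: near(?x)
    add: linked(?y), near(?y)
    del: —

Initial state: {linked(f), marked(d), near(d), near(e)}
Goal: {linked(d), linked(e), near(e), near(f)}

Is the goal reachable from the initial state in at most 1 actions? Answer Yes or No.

1. move(d)  →  {linked(d), linked(f), marked(d), near(e)}
2. bind(f)  →  {linked(d), marked(d), marked(f), near(e), near(f)}
3. grab(f,e)  →  {linked(d), linked(e), marked(d), marked(f), near(e), near(f)}
optimal plan length = 3; 3 > 1

No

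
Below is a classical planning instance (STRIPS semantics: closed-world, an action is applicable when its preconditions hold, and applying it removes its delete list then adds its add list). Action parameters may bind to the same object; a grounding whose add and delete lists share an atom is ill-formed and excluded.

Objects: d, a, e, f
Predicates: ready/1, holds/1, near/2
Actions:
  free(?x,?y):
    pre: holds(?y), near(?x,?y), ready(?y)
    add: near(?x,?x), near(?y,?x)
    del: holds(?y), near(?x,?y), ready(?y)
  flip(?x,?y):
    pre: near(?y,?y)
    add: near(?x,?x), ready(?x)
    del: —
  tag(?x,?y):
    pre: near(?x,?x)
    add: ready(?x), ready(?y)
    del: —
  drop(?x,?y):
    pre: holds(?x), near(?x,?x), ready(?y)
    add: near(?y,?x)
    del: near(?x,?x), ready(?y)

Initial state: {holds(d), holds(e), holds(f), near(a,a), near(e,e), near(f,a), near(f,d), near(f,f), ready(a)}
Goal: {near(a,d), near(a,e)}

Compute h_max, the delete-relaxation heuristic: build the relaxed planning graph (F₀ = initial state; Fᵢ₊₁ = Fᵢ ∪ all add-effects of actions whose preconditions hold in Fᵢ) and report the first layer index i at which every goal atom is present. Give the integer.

2

F0 = init (9 atoms)
F1 = F0 ∪ {near(a,e), near(a,f), near(d,d), ready(d), ready(e), ready(f)}  (15 atoms)
F2 = F1 ∪ {near(a,d), near(d,e), near(d,f), near(e,a), near(e,d), near(e,f), near(f,e)}  (22 atoms)
goal ⊆ F2  ⇒  h_max = 2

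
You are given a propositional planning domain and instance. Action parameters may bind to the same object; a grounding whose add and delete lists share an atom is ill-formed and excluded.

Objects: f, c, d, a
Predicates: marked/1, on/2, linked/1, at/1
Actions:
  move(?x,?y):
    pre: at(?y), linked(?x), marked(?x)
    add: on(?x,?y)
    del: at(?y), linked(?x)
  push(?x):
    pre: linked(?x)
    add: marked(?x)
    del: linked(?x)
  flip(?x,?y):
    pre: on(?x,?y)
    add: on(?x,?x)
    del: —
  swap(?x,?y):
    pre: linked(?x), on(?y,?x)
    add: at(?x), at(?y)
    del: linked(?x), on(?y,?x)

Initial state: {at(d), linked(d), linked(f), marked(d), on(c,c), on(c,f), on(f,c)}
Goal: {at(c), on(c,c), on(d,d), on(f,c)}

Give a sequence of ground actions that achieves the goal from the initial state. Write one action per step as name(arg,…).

1. move(d,d)  →  {linked(f), marked(d), on(c,c), on(c,f), on(d,d), on(f,c)}
2. swap(f,c)  →  {at(c), at(f), marked(d), on(c,c), on(d,d), on(f,c)}

move(d,d); swap(f,c)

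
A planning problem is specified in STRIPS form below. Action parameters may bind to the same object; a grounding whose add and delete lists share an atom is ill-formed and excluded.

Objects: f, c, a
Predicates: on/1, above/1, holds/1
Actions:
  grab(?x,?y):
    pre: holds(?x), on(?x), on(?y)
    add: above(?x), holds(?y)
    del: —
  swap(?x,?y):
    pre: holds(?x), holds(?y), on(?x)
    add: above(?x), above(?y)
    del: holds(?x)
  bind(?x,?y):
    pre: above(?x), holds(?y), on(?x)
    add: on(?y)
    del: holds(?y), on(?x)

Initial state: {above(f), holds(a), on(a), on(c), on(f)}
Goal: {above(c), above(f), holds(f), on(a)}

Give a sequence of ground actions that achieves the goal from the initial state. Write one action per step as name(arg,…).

grab(a,c); grab(c,f)

1. grab(a,c)  →  {above(a), above(f), holds(a), holds(c), on(a), on(c), on(f)}
2. grab(c,f)  →  {above(a), above(c), above(f), holds(a), holds(c), holds(f), on(a), on(c), on(f)}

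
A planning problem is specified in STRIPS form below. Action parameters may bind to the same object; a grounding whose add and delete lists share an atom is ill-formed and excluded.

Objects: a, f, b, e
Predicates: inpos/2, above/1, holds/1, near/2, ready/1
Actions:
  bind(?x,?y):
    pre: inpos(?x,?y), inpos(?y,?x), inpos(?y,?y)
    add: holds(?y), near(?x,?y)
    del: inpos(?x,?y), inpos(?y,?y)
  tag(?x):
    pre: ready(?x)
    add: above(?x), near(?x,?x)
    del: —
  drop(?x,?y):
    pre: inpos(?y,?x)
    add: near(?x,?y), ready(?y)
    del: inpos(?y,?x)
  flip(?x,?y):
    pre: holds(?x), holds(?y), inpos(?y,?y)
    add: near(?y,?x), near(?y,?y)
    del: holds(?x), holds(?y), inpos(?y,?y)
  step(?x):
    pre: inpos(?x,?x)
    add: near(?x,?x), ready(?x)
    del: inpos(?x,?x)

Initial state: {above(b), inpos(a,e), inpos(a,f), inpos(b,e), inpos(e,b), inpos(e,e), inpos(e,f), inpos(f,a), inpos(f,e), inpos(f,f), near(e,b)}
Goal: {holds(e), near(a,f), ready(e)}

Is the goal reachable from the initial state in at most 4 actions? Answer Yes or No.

1. bind(a,f)  →  {above(b), holds(f), inpos(a,e), inpos(b,e), inpos(e,b), inpos(e,e), inpos(e,f), inpos(f,a), inpos(f,e), near(a,f), near(e,b)}
2. bind(f,e)  →  {above(b), holds(e), holds(f), inpos(a,e), inpos(b,e), inpos(e,b), inpos(e,f), inpos(f,a), near(a,f), near(e,b), near(f,e)}
3. drop(f,e)  →  {above(b), holds(e), holds(f), inpos(a,e), inpos(b,e), inpos(e,b), inpos(f,a), near(a,f), near(e,b), near(f,e), ready(e)}
optimal plan length = 3; 3 ≤ 4

Yes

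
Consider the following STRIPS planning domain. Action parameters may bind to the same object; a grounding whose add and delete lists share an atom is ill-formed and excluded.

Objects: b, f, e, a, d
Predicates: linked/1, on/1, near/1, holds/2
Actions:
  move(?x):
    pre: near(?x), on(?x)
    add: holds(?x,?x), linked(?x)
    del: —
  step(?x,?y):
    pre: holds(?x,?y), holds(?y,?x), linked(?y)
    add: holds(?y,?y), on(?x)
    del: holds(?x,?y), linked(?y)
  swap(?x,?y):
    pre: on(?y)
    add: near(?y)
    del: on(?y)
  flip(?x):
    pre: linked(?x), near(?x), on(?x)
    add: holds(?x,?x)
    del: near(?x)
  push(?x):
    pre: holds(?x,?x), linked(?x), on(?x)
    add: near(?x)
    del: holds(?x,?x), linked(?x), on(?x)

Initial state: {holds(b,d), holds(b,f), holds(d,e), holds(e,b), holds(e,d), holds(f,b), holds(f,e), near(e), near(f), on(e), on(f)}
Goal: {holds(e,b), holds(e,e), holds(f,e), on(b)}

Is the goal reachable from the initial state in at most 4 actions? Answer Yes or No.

1. move(f)  →  {holds(b,d), holds(b,f), holds(d,e), holds(e,b), holds(e,d), holds(f,b), holds(f,e), holds(f,f), linked(f), near(e), near(f), on(e), on(f)}
2. move(e)  →  {holds(b,d), holds(b,f), holds(d,e), holds(e,b), holds(e,d), holds(e,e), holds(f,b), holds(f,e), holds(f,f), linked(e), linked(f), near(e), near(f), on(e), on(f)}
3. step(b,f)  →  {holds(b,d), holds(d,e), holds(e,b), holds(e,d), holds(e,e), holds(f,b), holds(f,e), holds(f,f), linked(e), near(e), near(f), on(b), on(e), on(f)}
optimal plan length = 3; 3 ≤ 4

Yes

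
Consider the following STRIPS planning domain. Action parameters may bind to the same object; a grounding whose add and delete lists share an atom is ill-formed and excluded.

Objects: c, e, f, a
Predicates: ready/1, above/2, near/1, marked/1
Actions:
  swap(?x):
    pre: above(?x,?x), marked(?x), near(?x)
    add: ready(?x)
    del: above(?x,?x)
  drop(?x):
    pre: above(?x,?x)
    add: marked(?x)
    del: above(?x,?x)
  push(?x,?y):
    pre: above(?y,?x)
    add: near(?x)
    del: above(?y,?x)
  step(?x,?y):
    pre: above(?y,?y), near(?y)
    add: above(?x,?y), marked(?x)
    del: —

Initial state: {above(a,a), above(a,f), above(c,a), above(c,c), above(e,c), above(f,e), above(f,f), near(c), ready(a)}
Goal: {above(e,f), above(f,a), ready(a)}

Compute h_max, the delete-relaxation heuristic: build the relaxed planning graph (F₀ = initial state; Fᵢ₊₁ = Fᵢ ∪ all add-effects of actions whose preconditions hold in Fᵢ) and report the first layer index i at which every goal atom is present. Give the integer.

F0 = init (9 atoms)
F1 = F0 ∪ {above(a,c), above(f,c), marked(a), marked(c), marked(e), marked(f), near(a), near(e), near(f)}  (18 atoms)
F2 = F1 ∪ {above(c,f), above(e,a), above(e,f), above(f,a), ready(c), ready(f)}  (24 atoms)
goal ⊆ F2  ⇒  h_max = 2

2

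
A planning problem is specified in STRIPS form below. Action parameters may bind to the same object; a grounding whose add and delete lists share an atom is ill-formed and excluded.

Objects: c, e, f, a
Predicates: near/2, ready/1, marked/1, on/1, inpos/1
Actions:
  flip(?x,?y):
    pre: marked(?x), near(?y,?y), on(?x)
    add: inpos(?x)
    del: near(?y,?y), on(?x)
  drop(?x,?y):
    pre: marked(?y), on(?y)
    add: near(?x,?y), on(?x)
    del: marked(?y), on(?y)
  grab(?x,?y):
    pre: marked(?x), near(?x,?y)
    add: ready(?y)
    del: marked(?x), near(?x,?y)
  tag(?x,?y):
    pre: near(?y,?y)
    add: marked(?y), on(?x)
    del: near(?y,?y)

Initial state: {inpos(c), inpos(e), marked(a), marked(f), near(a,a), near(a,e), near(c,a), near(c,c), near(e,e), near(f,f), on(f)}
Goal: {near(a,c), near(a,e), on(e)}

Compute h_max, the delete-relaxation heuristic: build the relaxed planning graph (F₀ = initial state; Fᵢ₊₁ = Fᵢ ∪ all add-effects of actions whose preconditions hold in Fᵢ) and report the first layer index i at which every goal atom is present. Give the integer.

2

F0 = init (11 atoms)
F1 = F0 ∪ {inpos(f), marked(c), marked(e), near(a,f), near(c,f), near(e,f), on(a), on(c), on(e), ready(a), ready(e), ready(f)}  (23 atoms)
F2 = F1 ∪ {inpos(a), near(a,c), near(c,e), near(e,a), near(e,c), near(f,a), near(f,c), near(f,e), ready(c)}  (32 atoms)
goal ⊆ F2  ⇒  h_max = 2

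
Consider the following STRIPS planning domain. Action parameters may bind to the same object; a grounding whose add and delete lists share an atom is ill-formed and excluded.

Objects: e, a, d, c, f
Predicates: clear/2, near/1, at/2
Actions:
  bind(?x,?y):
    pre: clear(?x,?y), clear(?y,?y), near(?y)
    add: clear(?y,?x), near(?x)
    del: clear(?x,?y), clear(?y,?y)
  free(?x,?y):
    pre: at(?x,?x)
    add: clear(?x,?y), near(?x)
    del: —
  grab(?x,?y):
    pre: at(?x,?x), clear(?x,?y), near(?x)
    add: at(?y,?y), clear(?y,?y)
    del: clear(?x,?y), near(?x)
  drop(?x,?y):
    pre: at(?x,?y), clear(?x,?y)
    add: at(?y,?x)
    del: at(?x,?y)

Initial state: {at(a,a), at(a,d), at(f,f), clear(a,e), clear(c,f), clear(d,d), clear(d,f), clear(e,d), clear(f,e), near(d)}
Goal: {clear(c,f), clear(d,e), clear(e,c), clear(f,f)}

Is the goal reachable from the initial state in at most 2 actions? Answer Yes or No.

1. bind(e,d)  →  {at(a,a), at(a,d), at(f,f), clear(a,e), clear(c,f), clear(d,e), clear(d,f), clear(f,e), near(d), near(e)}
2. free(f,f)  →  {at(a,a), at(a,d), at(f,f), clear(a,e), clear(c,f), clear(d,e), clear(d,f), clear(f,e), clear(f,f), near(d), near(e), near(f)}
3. grab(f,e)  →  {at(a,a), at(a,d), at(e,e), at(f,f), clear(a,e), clear(c,f), clear(d,e), clear(d,f), clear(e,e), clear(f,f), near(d), near(e)}
4. free(e,c)  →  {at(a,a), at(a,d), at(e,e), at(f,f), clear(a,e), clear(c,f), clear(d,e), clear(d,f), clear(e,c), clear(e,e), clear(f,f), near(d), near(e)}
optimal plan length = 4; 4 > 2

No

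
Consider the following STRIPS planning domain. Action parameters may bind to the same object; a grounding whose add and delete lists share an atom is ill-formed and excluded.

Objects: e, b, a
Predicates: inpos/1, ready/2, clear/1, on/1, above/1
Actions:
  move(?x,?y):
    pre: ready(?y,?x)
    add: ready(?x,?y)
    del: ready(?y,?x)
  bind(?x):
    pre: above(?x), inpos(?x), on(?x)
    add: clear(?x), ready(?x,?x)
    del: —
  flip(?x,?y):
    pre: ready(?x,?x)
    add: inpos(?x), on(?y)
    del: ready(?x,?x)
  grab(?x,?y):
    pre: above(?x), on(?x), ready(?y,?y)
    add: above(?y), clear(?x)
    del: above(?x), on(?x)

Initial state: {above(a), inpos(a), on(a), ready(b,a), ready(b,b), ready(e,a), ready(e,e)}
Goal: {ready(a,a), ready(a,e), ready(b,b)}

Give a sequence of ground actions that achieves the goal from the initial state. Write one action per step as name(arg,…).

1. move(a,e)  →  {above(a), inpos(a), on(a), ready(a,e), ready(b,a), ready(b,b), ready(e,e)}
2. bind(a)  →  {above(a), clear(a), inpos(a), on(a), ready(a,a), ready(a,e), ready(b,a), ready(b,b), ready(e,e)}

move(a,e); bind(a)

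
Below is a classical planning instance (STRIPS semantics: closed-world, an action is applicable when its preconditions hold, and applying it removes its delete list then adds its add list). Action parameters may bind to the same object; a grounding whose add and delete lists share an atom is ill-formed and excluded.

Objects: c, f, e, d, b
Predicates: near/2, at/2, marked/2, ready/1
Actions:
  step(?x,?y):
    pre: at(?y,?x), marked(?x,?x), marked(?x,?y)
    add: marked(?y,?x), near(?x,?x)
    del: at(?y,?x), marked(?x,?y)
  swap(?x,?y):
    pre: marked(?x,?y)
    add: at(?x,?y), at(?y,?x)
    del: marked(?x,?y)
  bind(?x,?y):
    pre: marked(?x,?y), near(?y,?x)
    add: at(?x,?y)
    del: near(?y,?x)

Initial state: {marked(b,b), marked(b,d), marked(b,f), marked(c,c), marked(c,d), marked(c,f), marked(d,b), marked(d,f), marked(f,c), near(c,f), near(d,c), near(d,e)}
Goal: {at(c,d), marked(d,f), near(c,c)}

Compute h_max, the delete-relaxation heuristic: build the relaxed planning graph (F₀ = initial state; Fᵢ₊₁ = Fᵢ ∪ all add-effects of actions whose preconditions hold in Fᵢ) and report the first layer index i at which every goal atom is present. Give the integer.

2

F0 = init (12 atoms)
F1 = F0 ∪ {at(b,b), at(b,d), at(b,f), at(c,c), at(c,d), at(c,f), at(d,b), at(d,c), at(d,f), at(f,b), at(f,c), at(f,d)}  (24 atoms)
F2 = F1 ∪ {marked(d,c), marked(f,b), near(b,b), near(c,c)}  (28 atoms)
goal ⊆ F2  ⇒  h_max = 2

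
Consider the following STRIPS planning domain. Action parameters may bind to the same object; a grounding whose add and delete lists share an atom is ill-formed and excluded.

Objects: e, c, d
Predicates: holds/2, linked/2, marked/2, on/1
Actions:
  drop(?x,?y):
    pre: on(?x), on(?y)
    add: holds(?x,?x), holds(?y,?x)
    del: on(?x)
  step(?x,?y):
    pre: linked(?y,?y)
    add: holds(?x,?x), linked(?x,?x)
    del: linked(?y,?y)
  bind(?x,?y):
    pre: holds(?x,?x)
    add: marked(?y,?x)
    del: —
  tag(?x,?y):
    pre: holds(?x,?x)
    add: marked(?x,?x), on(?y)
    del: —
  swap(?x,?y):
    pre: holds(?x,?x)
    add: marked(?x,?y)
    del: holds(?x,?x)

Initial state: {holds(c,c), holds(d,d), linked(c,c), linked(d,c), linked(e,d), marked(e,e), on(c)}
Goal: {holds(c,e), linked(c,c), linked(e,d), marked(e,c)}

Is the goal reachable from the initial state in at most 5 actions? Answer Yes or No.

Yes

1. bind(c,e)  →  {holds(c,c), holds(d,d), linked(c,c), linked(d,c), linked(e,d), marked(e,c), marked(e,e), on(c)}
2. tag(c,e)  →  {holds(c,c), holds(d,d), linked(c,c), linked(d,c), linked(e,d), marked(c,c), marked(e,c), marked(e,e), on(c), on(e)}
3. drop(e,c)  →  {holds(c,c), holds(c,e), holds(d,d), holds(e,e), linked(c,c), linked(d,c), linked(e,d), marked(c,c), marked(e,c), marked(e,e), on(c)}
optimal plan length = 3; 3 ≤ 5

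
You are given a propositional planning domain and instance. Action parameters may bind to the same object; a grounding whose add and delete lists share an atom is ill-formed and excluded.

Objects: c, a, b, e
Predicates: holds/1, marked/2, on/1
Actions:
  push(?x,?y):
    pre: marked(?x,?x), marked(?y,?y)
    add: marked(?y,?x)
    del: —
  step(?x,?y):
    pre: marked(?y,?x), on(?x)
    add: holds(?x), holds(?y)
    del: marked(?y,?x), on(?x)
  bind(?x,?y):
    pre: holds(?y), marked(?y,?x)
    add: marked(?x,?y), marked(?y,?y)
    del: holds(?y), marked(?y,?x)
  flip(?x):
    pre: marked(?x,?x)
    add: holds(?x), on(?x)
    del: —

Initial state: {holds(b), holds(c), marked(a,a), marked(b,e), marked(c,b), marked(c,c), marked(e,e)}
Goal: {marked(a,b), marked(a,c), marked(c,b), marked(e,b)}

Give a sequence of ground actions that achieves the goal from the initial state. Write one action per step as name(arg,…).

1. push(c,a)  →  {holds(b), holds(c), marked(a,a), marked(a,c), marked(b,e), marked(c,b), marked(c,c), marked(e,e)}
2. bind(e,b)  →  {holds(c), marked(a,a), marked(a,c), marked(b,b), marked(c,b), marked(c,c), marked(e,b), marked(e,e)}
3. push(b,a)  →  {holds(c), marked(a,a), marked(a,b), marked(a,c), marked(b,b), marked(c,b), marked(c,c), marked(e,b), marked(e,e)}

push(c,a); bind(e,b); push(b,a)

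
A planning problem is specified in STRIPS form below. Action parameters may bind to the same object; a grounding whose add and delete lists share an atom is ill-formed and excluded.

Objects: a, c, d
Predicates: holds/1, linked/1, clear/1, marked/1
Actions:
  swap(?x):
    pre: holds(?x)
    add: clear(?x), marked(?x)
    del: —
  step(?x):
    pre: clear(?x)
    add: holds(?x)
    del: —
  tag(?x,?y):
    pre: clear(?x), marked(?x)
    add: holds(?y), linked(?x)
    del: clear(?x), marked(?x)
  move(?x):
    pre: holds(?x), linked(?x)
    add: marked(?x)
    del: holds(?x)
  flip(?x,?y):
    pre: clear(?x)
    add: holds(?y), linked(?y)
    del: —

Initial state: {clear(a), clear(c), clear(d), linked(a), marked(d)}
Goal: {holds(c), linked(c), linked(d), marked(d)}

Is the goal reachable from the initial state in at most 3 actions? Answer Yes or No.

Yes

1. flip(a,c)  →  {clear(a), clear(c), clear(d), holds(c), linked(a), linked(c), marked(d)}
2. flip(a,d)  →  {clear(a), clear(c), clear(d), holds(c), holds(d), linked(a), linked(c), linked(d), marked(d)}
optimal plan length = 2; 2 ≤ 3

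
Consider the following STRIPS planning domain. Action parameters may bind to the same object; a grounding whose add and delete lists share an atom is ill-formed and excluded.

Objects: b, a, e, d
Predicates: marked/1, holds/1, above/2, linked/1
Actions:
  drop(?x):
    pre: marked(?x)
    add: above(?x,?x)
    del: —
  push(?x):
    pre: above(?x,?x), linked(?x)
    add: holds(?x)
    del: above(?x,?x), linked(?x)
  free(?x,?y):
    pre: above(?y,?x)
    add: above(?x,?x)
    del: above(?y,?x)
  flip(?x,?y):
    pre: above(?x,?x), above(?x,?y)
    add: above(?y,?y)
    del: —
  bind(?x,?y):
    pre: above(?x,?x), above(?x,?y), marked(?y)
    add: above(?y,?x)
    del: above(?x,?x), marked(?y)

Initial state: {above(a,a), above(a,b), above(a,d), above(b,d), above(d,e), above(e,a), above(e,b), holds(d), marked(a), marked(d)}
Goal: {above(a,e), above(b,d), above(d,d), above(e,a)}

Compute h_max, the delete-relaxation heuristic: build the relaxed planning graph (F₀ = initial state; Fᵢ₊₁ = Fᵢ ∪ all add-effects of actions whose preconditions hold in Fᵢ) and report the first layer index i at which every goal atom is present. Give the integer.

F0 = init (10 atoms)
F1 = F0 ∪ {above(b,b), above(d,a), above(d,d), above(e,e)}  (14 atoms)
F2 = F1 ∪ {above(a,e), above(d,b)}  (16 atoms)
goal ⊆ F2  ⇒  h_max = 2

2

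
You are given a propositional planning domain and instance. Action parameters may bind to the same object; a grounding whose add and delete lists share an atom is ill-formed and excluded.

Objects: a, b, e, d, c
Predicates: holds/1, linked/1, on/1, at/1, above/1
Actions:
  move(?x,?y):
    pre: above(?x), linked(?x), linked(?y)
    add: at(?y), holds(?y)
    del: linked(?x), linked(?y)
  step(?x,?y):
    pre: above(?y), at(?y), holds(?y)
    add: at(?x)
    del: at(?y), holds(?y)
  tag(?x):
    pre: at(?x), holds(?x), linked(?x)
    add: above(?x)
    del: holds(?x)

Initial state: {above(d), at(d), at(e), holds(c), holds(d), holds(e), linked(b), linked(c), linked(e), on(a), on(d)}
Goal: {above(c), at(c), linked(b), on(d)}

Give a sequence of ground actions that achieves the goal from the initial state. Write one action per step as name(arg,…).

step(c,d); tag(c)

1. step(c,d)  →  {above(d), at(c), at(e), holds(c), holds(e), linked(b), linked(c), linked(e), on(a), on(d)}
2. tag(c)  →  {above(c), above(d), at(c), at(e), holds(e), linked(b), linked(c), linked(e), on(a), on(d)}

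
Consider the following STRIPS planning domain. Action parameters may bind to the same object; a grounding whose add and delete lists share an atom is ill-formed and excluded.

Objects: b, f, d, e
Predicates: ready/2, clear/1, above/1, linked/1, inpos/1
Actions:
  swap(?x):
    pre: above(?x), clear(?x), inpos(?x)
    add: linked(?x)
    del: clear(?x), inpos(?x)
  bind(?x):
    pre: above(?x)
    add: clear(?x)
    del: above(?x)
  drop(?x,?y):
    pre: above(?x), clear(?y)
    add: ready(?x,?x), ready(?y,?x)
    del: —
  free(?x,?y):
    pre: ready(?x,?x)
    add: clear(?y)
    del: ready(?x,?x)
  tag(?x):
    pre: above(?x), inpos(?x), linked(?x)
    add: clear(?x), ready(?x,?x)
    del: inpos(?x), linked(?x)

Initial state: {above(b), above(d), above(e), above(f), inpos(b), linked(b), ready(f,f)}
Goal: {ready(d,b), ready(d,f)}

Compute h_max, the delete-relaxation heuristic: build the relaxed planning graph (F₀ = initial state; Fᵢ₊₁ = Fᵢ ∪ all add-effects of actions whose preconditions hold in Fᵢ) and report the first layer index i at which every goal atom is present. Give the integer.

F0 = init (7 atoms)
F1 = F0 ∪ {clear(b), clear(d), clear(e), clear(f), ready(b,b)}  (12 atoms)
F2 = F1 ∪ {ready(b,d), ready(b,e), ready(b,f), ready(d,b), ready(d,d), ready(d,e), ready(d,f), ready(e,b), ready(e,d), ready(e,e), ready(e,f), ready(f,b), ready(f,d), ready(f,e)}  (26 atoms)
goal ⊆ F2  ⇒  h_max = 2

2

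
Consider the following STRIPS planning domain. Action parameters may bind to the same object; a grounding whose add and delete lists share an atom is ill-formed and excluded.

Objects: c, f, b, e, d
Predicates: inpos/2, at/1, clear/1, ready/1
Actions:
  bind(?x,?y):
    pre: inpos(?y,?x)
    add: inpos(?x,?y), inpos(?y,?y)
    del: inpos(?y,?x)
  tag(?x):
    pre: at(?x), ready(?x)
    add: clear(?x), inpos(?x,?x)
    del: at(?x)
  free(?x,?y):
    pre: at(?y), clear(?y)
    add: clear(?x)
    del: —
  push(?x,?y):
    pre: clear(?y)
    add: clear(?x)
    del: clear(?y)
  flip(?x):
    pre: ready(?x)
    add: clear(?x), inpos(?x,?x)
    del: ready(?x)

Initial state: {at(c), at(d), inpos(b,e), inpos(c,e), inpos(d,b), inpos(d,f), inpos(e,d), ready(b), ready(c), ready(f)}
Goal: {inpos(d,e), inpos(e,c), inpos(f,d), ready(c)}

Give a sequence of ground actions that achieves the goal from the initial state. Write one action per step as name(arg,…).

1. bind(f,d)  →  {at(c), at(d), inpos(b,e), inpos(c,e), inpos(d,b), inpos(d,d), inpos(e,d), inpos(f,d), ready(b), ready(c), ready(f)}
2. bind(e,c)  →  {at(c), at(d), inpos(b,e), inpos(c,c), inpos(d,b), inpos(d,d), inpos(e,c), inpos(e,d), inpos(f,d), ready(b), ready(c), ready(f)}
3. bind(d,e)  →  {at(c), at(d), inpos(b,e), inpos(c,c), inpos(d,b), inpos(d,d), inpos(d,e), inpos(e,c), inpos(e,e), inpos(f,d), ready(b), ready(c), ready(f)}

bind(f,d); bind(e,c); bind(d,e)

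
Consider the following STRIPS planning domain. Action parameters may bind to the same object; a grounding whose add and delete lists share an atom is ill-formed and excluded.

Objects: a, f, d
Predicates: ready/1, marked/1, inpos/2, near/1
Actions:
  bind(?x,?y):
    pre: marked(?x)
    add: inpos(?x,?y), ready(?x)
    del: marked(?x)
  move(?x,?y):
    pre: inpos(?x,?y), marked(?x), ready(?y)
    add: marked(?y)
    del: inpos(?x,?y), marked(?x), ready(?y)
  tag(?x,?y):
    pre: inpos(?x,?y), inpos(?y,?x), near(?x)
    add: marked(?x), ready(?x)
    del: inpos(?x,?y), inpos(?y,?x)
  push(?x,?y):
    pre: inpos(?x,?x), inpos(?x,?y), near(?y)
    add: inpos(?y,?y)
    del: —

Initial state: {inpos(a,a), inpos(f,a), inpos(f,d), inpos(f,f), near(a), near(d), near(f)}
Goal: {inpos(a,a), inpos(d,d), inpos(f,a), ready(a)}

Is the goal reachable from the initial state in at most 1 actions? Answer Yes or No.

No

1. tag(a,a)  →  {inpos(f,a), inpos(f,d), inpos(f,f), marked(a), near(a), near(d), near(f), ready(a)}
2. bind(a,a)  →  {inpos(a,a), inpos(f,a), inpos(f,d), inpos(f,f), near(a), near(d), near(f), ready(a)}
3. push(f,d)  →  {inpos(a,a), inpos(d,d), inpos(f,a), inpos(f,d), inpos(f,f), near(a), near(d), near(f), ready(a)}
optimal plan length = 3; 3 > 1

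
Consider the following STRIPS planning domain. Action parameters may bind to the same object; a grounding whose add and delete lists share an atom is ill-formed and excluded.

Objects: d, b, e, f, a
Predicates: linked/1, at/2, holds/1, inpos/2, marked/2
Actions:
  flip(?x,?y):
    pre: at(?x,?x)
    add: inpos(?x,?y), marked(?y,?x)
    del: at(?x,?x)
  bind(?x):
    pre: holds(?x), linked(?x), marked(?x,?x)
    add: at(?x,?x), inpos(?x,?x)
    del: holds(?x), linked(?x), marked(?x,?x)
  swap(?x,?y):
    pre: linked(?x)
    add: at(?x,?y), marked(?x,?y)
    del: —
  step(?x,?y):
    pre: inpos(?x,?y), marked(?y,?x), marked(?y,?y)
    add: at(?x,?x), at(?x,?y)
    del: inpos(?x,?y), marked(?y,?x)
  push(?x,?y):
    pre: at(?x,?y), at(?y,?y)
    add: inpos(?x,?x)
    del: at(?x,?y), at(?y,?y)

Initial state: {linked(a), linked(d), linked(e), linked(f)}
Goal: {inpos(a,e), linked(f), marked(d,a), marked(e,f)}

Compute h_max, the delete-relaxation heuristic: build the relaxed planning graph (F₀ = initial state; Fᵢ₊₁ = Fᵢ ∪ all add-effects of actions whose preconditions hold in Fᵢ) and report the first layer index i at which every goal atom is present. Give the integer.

2

F0 = init (4 atoms)
F1 = F0 ∪ {at(a,a), at(a,b), at(a,d), at(a,e), at(a,f), at(d,a), at(d,b), at(d,d), at(d,e), at(d,f), at(e,a), at(e,b), at(e,d), at(e,e), at(e,f), at(f,a), at(f,b), at(f,d), at(f,e), at(f,f), marked(a,a), marked(a,b), marked(a,d), marked(a,e), marked(a,f), marked(d,a), marked(d,b), marked(d,d), marked(d,e), marked(d,f), marked(e,a), marked(e,b), marked(e,d), marked(e,e), marked(e,f), marked(f,a), marked(f,b), marked(f,d), marked(f,e), marked(f,f)}  (44 atoms)
F2 = F1 ∪ {inpos(a,a), inpos(a,b), inpos(a,d), inpos(a,e), inpos(a,f), inpos(d,a), inpos(d,b), inpos(d,d), inpos(d,e), inpos(d,f), inpos(e,a), inpos(e,b), inpos(e,d), inpos(e,e), inpos(e,f), inpos(f,a), inpos(f,b), inpos(f,d), inpos(f,e), inpos(f,f), marked(b,a), marked(b,d), marked(b,e), marked(b,f)}  (68 atoms)
goal ⊆ F2  ⇒  h_max = 2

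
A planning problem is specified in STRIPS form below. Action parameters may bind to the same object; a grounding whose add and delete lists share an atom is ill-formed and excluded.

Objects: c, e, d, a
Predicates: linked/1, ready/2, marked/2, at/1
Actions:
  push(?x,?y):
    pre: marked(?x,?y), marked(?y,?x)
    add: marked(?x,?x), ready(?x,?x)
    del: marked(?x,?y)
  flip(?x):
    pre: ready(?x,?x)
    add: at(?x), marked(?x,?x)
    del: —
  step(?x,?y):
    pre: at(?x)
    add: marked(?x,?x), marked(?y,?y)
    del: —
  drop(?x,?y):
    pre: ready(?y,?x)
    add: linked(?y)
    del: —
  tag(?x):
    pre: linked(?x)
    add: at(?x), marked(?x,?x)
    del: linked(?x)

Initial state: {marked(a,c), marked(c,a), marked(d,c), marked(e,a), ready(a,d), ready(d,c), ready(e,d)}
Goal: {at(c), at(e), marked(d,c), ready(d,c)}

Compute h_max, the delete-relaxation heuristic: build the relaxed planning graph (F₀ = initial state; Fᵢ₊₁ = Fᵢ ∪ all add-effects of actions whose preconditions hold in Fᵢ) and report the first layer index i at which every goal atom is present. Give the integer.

2

F0 = init (7 atoms)
F1 = F0 ∪ {linked(a), linked(d), linked(e), marked(a,a), marked(c,c), ready(a,a), ready(c,c)}  (14 atoms)
F2 = F1 ∪ {at(a), at(c), at(d), at(e), linked(c), marked(d,d), marked(e,e)}  (21 atoms)
goal ⊆ F2  ⇒  h_max = 2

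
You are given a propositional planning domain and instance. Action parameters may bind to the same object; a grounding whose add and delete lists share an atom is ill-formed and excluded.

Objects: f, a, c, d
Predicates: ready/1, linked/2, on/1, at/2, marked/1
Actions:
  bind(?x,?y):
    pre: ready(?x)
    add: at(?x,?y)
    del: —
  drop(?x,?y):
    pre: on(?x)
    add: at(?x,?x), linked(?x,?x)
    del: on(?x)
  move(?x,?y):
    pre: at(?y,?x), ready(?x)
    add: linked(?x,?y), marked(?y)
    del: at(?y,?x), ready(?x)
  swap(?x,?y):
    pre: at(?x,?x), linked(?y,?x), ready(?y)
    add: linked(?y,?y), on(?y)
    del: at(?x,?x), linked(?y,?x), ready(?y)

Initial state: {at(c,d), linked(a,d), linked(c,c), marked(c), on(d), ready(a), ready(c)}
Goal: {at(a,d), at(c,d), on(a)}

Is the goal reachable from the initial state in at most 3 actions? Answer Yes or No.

Yes

1. bind(a,d)  →  {at(a,d), at(c,d), linked(a,d), linked(c,c), marked(c), on(d), ready(a), ready(c)}
2. drop(d,f)  →  {at(a,d), at(c,d), at(d,d), linked(a,d), linked(c,c), linked(d,d), marked(c), ready(a), ready(c)}
3. swap(d,a)  →  {at(a,d), at(c,d), linked(a,a), linked(c,c), linked(d,d), marked(c), on(a), ready(c)}
optimal plan length = 3; 3 ≤ 3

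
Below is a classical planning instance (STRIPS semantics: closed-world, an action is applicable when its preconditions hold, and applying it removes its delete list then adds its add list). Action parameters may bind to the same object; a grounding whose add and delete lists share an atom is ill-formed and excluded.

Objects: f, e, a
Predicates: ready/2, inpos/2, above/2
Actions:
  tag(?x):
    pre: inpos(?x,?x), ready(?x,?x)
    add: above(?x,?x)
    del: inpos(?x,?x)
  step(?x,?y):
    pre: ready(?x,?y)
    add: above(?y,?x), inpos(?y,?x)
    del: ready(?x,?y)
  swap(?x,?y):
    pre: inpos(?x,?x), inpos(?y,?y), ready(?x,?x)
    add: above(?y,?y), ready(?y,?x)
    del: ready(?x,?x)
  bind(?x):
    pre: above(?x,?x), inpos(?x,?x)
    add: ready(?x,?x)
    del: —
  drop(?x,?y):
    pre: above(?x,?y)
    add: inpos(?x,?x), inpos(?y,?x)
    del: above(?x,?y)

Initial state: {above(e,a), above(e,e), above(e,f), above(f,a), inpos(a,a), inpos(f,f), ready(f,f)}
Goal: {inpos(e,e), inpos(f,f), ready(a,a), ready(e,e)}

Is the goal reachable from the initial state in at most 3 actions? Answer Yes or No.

1. swap(f,a)  →  {above(a,a), above(e,a), above(e,e), above(e,f), above(f,a), inpos(a,a), inpos(f,f), ready(a,f)}
2. bind(a)  →  {above(a,a), above(e,a), above(e,e), above(e,f), above(f,a), inpos(a,a), inpos(f,f), ready(a,a), ready(a,f)}
3. drop(e,f)  →  {above(a,a), above(e,a), above(e,e), above(f,a), inpos(a,a), inpos(e,e), inpos(f,e), inpos(f,f), ready(a,a), ready(a,f)}
4. bind(e)  →  {above(a,a), above(e,a), above(e,e), above(f,a), inpos(a,a), inpos(e,e), inpos(f,e), inpos(f,f), ready(a,a), ready(a,f), ready(e,e)}
optimal plan length = 4; 4 > 3

No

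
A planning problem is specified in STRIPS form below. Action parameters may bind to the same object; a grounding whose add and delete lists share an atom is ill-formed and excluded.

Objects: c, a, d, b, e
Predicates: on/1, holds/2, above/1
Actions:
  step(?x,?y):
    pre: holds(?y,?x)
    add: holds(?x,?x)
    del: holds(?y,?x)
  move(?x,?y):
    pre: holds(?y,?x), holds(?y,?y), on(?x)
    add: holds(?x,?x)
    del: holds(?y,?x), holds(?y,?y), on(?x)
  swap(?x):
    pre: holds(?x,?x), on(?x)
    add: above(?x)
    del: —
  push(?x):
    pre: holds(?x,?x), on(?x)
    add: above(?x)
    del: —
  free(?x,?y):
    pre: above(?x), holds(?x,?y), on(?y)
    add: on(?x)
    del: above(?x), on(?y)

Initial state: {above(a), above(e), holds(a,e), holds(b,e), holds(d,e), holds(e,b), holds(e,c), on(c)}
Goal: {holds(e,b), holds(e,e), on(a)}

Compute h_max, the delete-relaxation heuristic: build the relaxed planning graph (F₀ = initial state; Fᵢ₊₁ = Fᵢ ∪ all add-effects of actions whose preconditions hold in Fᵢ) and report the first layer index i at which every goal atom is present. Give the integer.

2

F0 = init (8 atoms)
F1 = F0 ∪ {holds(b,b), holds(c,c), holds(e,e), on(e)}  (12 atoms)
F2 = F1 ∪ {above(c), on(a)}  (14 atoms)
goal ⊆ F2  ⇒  h_max = 2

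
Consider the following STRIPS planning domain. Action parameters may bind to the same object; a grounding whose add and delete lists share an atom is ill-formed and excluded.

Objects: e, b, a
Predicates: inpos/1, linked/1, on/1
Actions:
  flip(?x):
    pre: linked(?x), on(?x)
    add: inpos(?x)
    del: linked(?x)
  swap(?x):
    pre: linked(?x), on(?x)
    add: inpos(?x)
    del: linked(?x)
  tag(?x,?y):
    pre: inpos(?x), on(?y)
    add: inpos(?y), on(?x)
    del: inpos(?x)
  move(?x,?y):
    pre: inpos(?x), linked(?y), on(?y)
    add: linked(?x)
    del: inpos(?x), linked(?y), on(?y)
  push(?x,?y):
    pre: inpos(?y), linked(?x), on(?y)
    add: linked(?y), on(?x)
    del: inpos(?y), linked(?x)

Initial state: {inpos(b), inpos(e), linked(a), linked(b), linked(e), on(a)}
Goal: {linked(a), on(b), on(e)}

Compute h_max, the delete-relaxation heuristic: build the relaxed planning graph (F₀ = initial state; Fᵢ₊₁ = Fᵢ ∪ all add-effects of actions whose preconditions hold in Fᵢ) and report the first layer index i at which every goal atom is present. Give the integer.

F0 = init (6 atoms)
F1 = F0 ∪ {inpos(a), on(b), on(e)}  (9 atoms)
goal ⊆ F1  ⇒  h_max = 1

1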